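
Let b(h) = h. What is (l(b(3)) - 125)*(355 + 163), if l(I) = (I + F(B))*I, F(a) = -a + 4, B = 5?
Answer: -61642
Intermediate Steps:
F(a) = 4 - a
l(I) = I*(-1 + I) (l(I) = (I + (4 - 1*5))*I = (I + (4 - 5))*I = (I - 1)*I = (-1 + I)*I = I*(-1 + I))
(l(b(3)) - 125)*(355 + 163) = (3*(-1 + 3) - 125)*(355 + 163) = (3*2 - 125)*518 = (6 - 125)*518 = -119*518 = -61642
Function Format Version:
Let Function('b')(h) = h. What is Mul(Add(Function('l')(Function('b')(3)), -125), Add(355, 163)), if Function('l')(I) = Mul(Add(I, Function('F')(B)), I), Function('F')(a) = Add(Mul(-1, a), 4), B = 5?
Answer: -61642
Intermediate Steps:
Function('F')(a) = Add(4, Mul(-1, a))
Function('l')(I) = Mul(I, Add(-1, I)) (Function('l')(I) = Mul(Add(I, Add(4, Mul(-1, 5))), I) = Mul(Add(I, Add(4, -5)), I) = Mul(Add(I, -1), I) = Mul(Add(-1, I), I) = Mul(I, Add(-1, I)))
Mul(Add(Function('l')(Function('b')(3)), -125), Add(355, 163)) = Mul(Add(Mul(3, Add(-1, 3)), -125), Add(355, 163)) = Mul(Add(Mul(3, 2), -125), 518) = Mul(Add(6, -125), 518) = Mul(-119, 518) = -61642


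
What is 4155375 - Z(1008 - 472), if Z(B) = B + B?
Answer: 4154303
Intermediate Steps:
Z(B) = 2*B
4155375 - Z(1008 - 472) = 4155375 - 2*(1008 - 472) = 4155375 - 2*536 = 4155375 - 1*1072 = 4155375 - 1072 = 4154303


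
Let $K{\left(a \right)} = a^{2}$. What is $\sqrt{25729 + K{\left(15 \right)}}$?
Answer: $\sqrt{25954} \approx 161.1$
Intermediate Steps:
$\sqrt{25729 + K{\left(15 \right)}} = \sqrt{25729 + 15^{2}} = \sqrt{25729 + 225} = \sqrt{25954}$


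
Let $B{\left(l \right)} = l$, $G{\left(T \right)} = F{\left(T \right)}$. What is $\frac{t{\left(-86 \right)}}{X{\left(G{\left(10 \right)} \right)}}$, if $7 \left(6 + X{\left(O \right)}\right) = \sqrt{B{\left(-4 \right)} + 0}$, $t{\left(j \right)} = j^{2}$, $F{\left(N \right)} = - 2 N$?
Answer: $- \frac{271803}{221} - \frac{12943 i}{221} \approx -1229.9 - 58.566 i$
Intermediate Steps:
$G{\left(T \right)} = - 2 T$
$X{\left(O \right)} = -6 + \frac{2 i}{7}$ ($X{\left(O \right)} = -6 + \frac{\sqrt{-4 + 0}}{7} = -6 + \frac{\sqrt{-4}}{7} = -6 + \frac{2 i}{7}$)
$\frac{t{\left(-86 \right)}}{X{\left(G{\left(10 \right)} \right)}} = \frac{\left(-86\right)^{2}}{-6 + \frac{2 i}{7}} = 7396 \frac{49 \left(-6 - \frac{2 i}{7}\right)}{1768} = \frac{90601 \left(-6 - \frac{2 i}{7}\right)}{442}$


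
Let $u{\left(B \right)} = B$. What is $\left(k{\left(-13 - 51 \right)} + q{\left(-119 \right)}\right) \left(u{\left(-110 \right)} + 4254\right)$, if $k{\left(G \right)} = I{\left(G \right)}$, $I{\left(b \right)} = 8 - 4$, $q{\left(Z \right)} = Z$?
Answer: $-476560$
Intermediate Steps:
$I{\left(b \right)} = 4$
$k{\left(G \right)} = 4$
$\left(k{\left(-13 - 51 \right)} + q{\left(-119 \right)}\right) \left(u{\left(-110 \right)} + 4254\right) = \left(4 - 119\right) \left(-110 + 4254\right) = \left(-115\right) 4144 = -476560$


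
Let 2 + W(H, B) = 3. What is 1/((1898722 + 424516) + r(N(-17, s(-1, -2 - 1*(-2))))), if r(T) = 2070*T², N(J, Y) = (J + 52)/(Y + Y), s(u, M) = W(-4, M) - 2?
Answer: 2/5914351 ≈ 3.3816e-7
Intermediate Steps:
W(H, B) = 1 (W(H, B) = -2 + 3 = 1)
s(u, M) = -1 (s(u, M) = 1 - 2 = -1)
N(J, Y) = (52 + J)/(2*Y) (N(J, Y) = (52 + J)/((2*Y)) = (52 + J)*(1/(2*Y)) = (52 + J)/(2*Y))
1/((1898722 + 424516) + r(N(-17, s(-1, -2 - 1*(-2))))) = 1/((1898722 + 424516) + 2070*((½)*(52 - 17)/(-1))²) = 1/(2323238 + 2070*((½)*(-1)*35)²) = 1/(2323238 + 2070*(-35/2)²) = 1/(2323238 + 2070*(1225/4)) = 1/(2323238 + 1267875/2) = 1/(5914351/2) = 2/5914351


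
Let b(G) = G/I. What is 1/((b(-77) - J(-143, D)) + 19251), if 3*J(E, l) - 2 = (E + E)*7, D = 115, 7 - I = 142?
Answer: 135/2688962 ≈ 5.0205e-5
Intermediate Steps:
I = -135 (I = 7 - 1*142 = 7 - 142 = -135)
b(G) = -G/135 (b(G) = G/(-135) = G*(-1/135) = -G/135)
J(E, l) = ⅔ + 14*E/3 (J(E, l) = ⅔ + ((E + E)*7)/3 = ⅔ + ((2*E)*7)/3 = ⅔ + (14*E)/3 = ⅔ + 14*E/3)
1/((b(-77) - J(-143, D)) + 19251) = 1/((-1/135*(-77) - (⅔ + (14/3)*(-143))) + 19251) = 1/((77/135 - (⅔ - 2002/3)) + 19251) = 1/((77/135 - 1*(-2000/3)) + 19251) = 1/((77/135 + 2000/3) + 19251) = 1/(90077/135 + 19251) = 1/(2688962/135) = 135/2688962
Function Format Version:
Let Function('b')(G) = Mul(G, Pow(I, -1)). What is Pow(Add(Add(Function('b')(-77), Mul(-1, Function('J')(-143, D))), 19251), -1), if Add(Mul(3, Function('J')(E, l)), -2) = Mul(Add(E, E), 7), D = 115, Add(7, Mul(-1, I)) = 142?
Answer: Rational(135, 2688962) ≈ 5.0205e-5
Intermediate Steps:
I = -135 (I = Add(7, Mul(-1, 142)) = Add(7, -142) = -135)
Function('b')(G) = Mul(Rational(-1, 135), G) (Function('b')(G) = Mul(G, Pow(-135, -1)) = Mul(G, Rational(-1, 135)) = Mul(Rational(-1, 135), G))
Function('J')(E, l) = Add(Rational(2, 3), Mul(Rational(14, 3), E)) (Function('J')(E, l) = Add(Rational(2, 3), Mul(Rational(1, 3), Mul(Add(E, E), 7))) = Add(Rational(2, 3), Mul(Rational(1, 3), Mul(Mul(2, E), 7))) = Add(Rational(2, 3), Mul(Rational(1, 3), Mul(14, E))) = Add(Rational(2, 3), Mul(Rational(14, 3), E)))
Pow(Add(Add(Function('b')(-77), Mul(-1, Function('J')(-143, D))), 19251), -1) = Pow(Add(Add(Mul(Rational(-1, 135), -77), Mul(-1, Add(Rational(2, 3), Mul(Rational(14, 3), -143)))), 19251), -1) = Pow(Add(Add(Rational(77, 135), Mul(-1, Add(Rational(2, 3), Rational(-2002, 3)))), 19251), -1) = Pow(Add(Add(Rational(77, 135), Mul(-1, Rational(-2000, 3))), 19251), -1) = Pow(Add(Add(Rational(77, 135), Rational(2000, 3)), 19251), -1) = Pow(Add(Rational(90077, 135), 19251), -1) = Pow(Rational(2688962, 135), -1) = Rational(135, 2688962)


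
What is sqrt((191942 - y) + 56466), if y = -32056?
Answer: 4*sqrt(17529) ≈ 529.59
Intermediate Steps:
sqrt((191942 - y) + 56466) = sqrt((191942 - 1*(-32056)) + 56466) = sqrt((191942 + 32056) + 56466) = sqrt(223998 + 56466) = sqrt(280464) = 4*sqrt(17529)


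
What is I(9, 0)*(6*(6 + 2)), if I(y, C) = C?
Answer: 0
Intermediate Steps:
I(9, 0)*(6*(6 + 2)) = 0*(6*(6 + 2)) = 0*(6*8) = 0*48 = 0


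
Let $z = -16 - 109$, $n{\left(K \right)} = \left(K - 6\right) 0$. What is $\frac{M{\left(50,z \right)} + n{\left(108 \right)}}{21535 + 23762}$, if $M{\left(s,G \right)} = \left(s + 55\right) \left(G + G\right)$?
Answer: $- \frac{1250}{2157} \approx -0.57951$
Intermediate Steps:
$n{\left(K \right)} = 0$ ($n{\left(K \right)} = \left(-6 + K\right) 0 = 0$)
$z = -125$
$M{\left(s,G \right)} = 2 G \left(55 + s\right)$ ($M{\left(s,G \right)} = \left(55 + s\right) 2 G = 2 G \left(55 + s\right)$)
$\frac{M{\left(50,z \right)} + n{\left(108 \right)}}{21535 + 23762} = \frac{2 \left(-125\right) \left(55 + 50\right) + 0}{21535 + 23762} = \frac{2 \left(-125\right) 105 + 0}{45297} = \left(-26250 + 0\right) \frac{1}{45297} = \left(-26250\right) \frac{1}{45297} = - \frac{1250}{2157}$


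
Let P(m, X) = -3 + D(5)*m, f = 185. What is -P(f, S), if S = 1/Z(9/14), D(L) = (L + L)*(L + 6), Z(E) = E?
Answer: -20347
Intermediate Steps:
D(L) = 2*L*(6 + L) (D(L) = (2*L)*(6 + L) = 2*L*(6 + L))
S = 14/9 (S = 1/(9/14) = 14/9 ≈ 1.5556)
P(m, X) = -3 + 110*m (P(m, X) = -3 + (2*5*(6 + 5))*m = -3 + (2*5*11)*m = -3 + 110*m)
-P(f, S) = -(-3 + 110*185) = -(-3 + 20350) = -1*20347 = -20347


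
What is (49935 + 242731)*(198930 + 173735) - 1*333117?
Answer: 109066041773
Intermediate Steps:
(49935 + 242731)*(198930 + 173735) - 1*333117 = 292666*372665 - 333117 = 109066374890 - 333117 = 109066041773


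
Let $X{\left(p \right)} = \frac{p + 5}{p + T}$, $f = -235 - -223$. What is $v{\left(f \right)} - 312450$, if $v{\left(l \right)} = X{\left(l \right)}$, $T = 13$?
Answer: $-312457$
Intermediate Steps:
$f = -12$ ($f = -235 + 223 = -12$)
$X{\left(p \right)} = \frac{5 + p}{13 + p}$ ($X{\left(p \right)} = \frac{p + 5}{p + 13} = \frac{5 + p}{13 + p}$)
$v{\left(l \right)} = \frac{5 + l}{13 + l}$
$v{\left(f \right)} - 312450 = \frac{5 - 12}{13 - 12} - 312450 = 1^{-1} \left(-7\right) - 312450 = 1 \left(-7\right) - 312450 = -7 - 312450 = -312457$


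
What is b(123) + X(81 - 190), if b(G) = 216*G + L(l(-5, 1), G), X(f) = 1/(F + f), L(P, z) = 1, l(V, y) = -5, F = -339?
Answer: 11902911/448 ≈ 26569.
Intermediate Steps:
X(f) = 1/(-339 + f)
b(G) = 1 + 216*G (b(G) = 216*G + 1 = 1 + 216*G)
b(123) + X(81 - 190) = (1 + 216*123) + 1/(-339 + (81 - 190)) = (1 + 26568) + 1/(-339 - 109) = 26569 + 1/(-448) = 26569 - 1/448 = 11902911/448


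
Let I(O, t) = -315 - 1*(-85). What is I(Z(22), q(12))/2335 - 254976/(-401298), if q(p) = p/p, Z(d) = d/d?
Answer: 16769014/31234361 ≈ 0.53688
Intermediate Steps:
Z(d) = 1
q(p) = 1
I(O, t) = -230 (I(O, t) = -315 + 85 = -230)
I(Z(22), q(12))/2335 - 254976/(-401298) = -230/2335 - 254976/(-401298) = -230*1/2335 - 254976*(-1/401298) = -46/467 + 42496/66883 = 16769014/31234361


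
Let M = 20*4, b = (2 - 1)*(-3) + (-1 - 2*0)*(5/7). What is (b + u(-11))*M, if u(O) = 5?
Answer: 720/7 ≈ 102.86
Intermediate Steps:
b = -26/7 (b = 1*(-3) + (-1 + 0)*(5*(1/7)) = -3 - 1*5/7 = -3 - 5/7 = -26/7 ≈ -3.7143)
M = 80
(b + u(-11))*M = (-26/7 + 5)*80 = (9/7)*80 = 720/7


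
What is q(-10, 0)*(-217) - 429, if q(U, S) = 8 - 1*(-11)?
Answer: -4552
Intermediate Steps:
q(U, S) = 19 (q(U, S) = 8 + 11 = 19)
q(-10, 0)*(-217) - 429 = 19*(-217) - 429 = -4123 - 429 = -4552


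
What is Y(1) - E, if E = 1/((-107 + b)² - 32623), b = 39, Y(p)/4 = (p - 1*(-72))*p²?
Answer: 8175709/27999 ≈ 292.00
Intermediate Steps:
Y(p) = 4*p²*(72 + p) (Y(p) = 4*((p - 1*(-72))*p²) = 4*((p + 72)*p²) = 4*((72 + p)*p²) = 4*(p²*(72 + p)) = 4*p²*(72 + p))
E = -1/27999 (E = 1/((-107 + 39)² - 32623) = 1/((-68)² - 32623) = 1/(4624 - 32623) = 1/(-27999) = -1/27999 ≈ -3.5716e-5)
Y(1) - E = 4*1²*(72 + 1) - 1*(-1/27999) = 4*1*73 + 1/27999 = 292 + 1/27999 = 8175709/27999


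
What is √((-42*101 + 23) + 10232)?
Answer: √6013 ≈ 77.544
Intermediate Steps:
√((-42*101 + 23) + 10232) = √((-4242 + 23) + 10232) = √(-4219 + 10232) = √6013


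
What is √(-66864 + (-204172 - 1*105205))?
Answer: I*√376241 ≈ 613.38*I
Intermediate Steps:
√(-66864 + (-204172 - 1*105205)) = √(-66864 + (-204172 - 105205)) = √(-66864 - 309377) = √(-376241) = I*√376241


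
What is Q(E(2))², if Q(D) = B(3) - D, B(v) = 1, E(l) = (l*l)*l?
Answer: 49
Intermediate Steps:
E(l) = l³ (E(l) = l²*l = l³)
Q(D) = 1 - D
Q(E(2))² = (1 - 1*2³)² = (1 - 1*8)² = (1 - 8)² = (-7)² = 49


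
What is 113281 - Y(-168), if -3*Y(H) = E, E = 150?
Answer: 113331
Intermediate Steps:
Y(H) = -50 (Y(H) = -⅓*150 = -50)
113281 - Y(-168) = 113281 - 1*(-50) = 113281 + 50 = 113331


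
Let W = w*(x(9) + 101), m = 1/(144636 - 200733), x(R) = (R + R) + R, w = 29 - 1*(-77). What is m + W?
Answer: 761124095/56097 ≈ 13568.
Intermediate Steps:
w = 106 (w = 29 + 77 = 106)
x(R) = 3*R (x(R) = 2*R + R = 3*R)
m = -1/56097 (m = 1/(-56097) = -1/56097 ≈ -1.7826e-5)
W = 13568 (W = 106*(3*9 + 101) = 106*(27 + 101) = 106*128 = 13568)
m + W = -1/56097 + 13568 = 761124095/56097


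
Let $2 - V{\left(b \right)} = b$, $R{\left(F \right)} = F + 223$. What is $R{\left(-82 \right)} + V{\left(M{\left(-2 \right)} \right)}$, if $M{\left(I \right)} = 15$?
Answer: $128$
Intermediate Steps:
$R{\left(F \right)} = 223 + F$
$V{\left(b \right)} = 2 - b$
$R{\left(-82 \right)} + V{\left(M{\left(-2 \right)} \right)} = \left(223 - 82\right) + \left(2 - 15\right) = 141 + \left(2 - 15\right) = 141 - 13 = 128$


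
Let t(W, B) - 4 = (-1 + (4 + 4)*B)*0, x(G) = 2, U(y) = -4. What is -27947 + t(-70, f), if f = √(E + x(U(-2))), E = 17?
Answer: -27943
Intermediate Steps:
f = √19 (f = √(17 + 2) = √19 ≈ 4.3589)
t(W, B) = 4 (t(W, B) = 4 + (-1 + (4 + 4)*B)*0 = 4 + (-1 + 8*B)*0 = 4 + 0 = 4)
-27947 + t(-70, f) = -27947 + 4 = -27943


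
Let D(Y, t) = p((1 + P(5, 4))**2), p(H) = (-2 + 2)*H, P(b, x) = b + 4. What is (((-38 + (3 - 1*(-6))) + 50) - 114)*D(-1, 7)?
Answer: 0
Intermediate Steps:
P(b, x) = 4 + b
p(H) = 0 (p(H) = 0*H = 0)
D(Y, t) = 0
(((-38 + (3 - 1*(-6))) + 50) - 114)*D(-1, 7) = (((-38 + (3 - 1*(-6))) + 50) - 114)*0 = (((-38 + (3 + 6)) + 50) - 114)*0 = (((-38 + 9) + 50) - 114)*0 = ((-29 + 50) - 114)*0 = (21 - 114)*0 = -93*0 = 0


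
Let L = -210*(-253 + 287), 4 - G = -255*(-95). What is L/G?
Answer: 7140/24221 ≈ 0.29479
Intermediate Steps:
G = -24221 (G = 4 - (-255)*(-95) = 4 - 1*24225 = 4 - 24225 = -24221)
L = -7140 (L = -210*34 = -7140)
L/G = -7140/(-24221) = -7140*(-1/24221) = 7140/24221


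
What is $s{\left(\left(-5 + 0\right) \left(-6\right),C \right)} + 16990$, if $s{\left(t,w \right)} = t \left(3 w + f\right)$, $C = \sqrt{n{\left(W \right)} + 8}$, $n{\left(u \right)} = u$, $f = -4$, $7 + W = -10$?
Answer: $16870 + 270 i \approx 16870.0 + 270.0 i$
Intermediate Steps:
$W = -17$ ($W = -7 - 10 = -17$)
$C = 3 i$ ($C = \sqrt{-17 + 8} = \sqrt{-9} = 3 i \approx 3.0 i$)
$s{\left(t,w \right)} = t \left(-4 + 3 w\right)$ ($s{\left(t,w \right)} = t \left(3 w - 4\right) = t \left(-4 + 3 w\right)$)
$s{\left(\left(-5 + 0\right) \left(-6\right),C \right)} + 16990 = \left(-5 + 0\right) \left(-6\right) \left(-4 + 3 \cdot 3 i\right) + 16990 = \left(-5\right) \left(-6\right) \left(-4 + 9 i\right) + 16990 = 30 \left(-4 + 9 i\right) + 16990 = \left(-120 + 270 i\right) + 16990 = 16870 + 270 i$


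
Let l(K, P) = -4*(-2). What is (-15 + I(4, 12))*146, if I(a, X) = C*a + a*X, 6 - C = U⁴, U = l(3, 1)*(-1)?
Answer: -2383742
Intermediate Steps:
l(K, P) = 8
U = -8 (U = 8*(-1) = -8)
C = -4090 (C = 6 - 1*(-8)⁴ = 6 - 1*4096 = 6 - 4096 = -4090)
I(a, X) = -4090*a + X*a (I(a, X) = -4090*a + a*X = -4090*a + X*a)
(-15 + I(4, 12))*146 = (-15 + 4*(-4090 + 12))*146 = (-15 + 4*(-4078))*146 = (-15 - 16312)*146 = -16327*146 = -2383742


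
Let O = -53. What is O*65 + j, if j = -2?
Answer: -3447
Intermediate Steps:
O*65 + j = -53*65 - 2 = -3445 - 2 = -3447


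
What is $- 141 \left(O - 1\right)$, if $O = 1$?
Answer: $0$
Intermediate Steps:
$- 141 \left(O - 1\right) = - 141 \left(1 - 1\right) = \left(-141\right) 0 = 0$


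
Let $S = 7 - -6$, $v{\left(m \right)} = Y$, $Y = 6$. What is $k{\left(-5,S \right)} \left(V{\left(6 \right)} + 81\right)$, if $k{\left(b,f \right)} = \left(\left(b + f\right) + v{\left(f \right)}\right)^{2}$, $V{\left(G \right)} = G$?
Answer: $17052$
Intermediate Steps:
$v{\left(m \right)} = 6$
$S = 13$ ($S = 7 + 6 = 13$)
$k{\left(b,f \right)} = \left(6 + b + f\right)^{2}$ ($k{\left(b,f \right)} = \left(\left(b + f\right) + 6\right)^{2} = \left(6 + b + f\right)^{2}$)
$k{\left(-5,S \right)} \left(V{\left(6 \right)} + 81\right) = \left(6 - 5 + 13\right)^{2} \left(6 + 81\right) = 14^{2} \cdot 87 = 196 \cdot 87 = 17052$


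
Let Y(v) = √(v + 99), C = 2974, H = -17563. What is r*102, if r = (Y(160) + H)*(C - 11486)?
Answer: 15248618112 - 868224*√259 ≈ 1.5235e+10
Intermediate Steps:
Y(v) = √(99 + v)
r = 149496256 - 8512*√259 (r = (√(99 + 160) - 17563)*(2974 - 11486) = (√259 - 17563)*(-8512) = (-17563 + √259)*(-8512) = 149496256 - 8512*√259 ≈ 1.4936e+8)
r*102 = (149496256 - 8512*√259)*102 = 15248618112 - 868224*√259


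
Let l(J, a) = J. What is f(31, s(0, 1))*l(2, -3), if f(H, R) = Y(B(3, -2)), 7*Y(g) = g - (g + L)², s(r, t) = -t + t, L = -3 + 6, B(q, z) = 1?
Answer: -30/7 ≈ -4.2857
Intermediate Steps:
L = 3
s(r, t) = 0
Y(g) = -(3 + g)²/7 + g/7 (Y(g) = (g - (g + 3)²)/7 = (g - (3 + g)²)/7 = -(3 + g)²/7 + g/7)
f(H, R) = -15/7 (f(H, R) = -(3 + 1)²/7 + (⅐)*1 = -⅐*4² + ⅐ = -⅐*16 + ⅐ = -16/7 + ⅐ = -15/7)
f(31, s(0, 1))*l(2, -3) = -15/7*2 = -30/7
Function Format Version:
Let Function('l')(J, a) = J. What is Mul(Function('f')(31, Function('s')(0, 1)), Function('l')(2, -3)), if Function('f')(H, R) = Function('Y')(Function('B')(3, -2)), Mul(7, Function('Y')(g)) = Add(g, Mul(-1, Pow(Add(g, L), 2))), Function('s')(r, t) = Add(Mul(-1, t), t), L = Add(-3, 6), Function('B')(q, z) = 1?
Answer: Rational(-30, 7) ≈ -4.2857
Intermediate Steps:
L = 3
Function('s')(r, t) = 0
Function('Y')(g) = Add(Mul(Rational(-1, 7), Pow(Add(3, g), 2)), Mul(Rational(1, 7), g)) (Function('Y')(g) = Mul(Rational(1, 7), Add(g, Mul(-1, Pow(Add(g, 3), 2)))) = Mul(Rational(1, 7), Add(g, Mul(-1, Pow(Add(3, g), 2)))) = Add(Mul(Rational(-1, 7), Pow(Add(3, g), 2)), Mul(Rational(1, 7), g)))
Function('f')(H, R) = Rational(-15, 7) (Function('f')(H, R) = Add(Mul(Rational(-1, 7), Pow(Add(3, 1), 2)), Mul(Rational(1, 7), 1)) = Add(Mul(Rational(-1, 7), Pow(4, 2)), Rational(1, 7)) = Add(Mul(Rational(-1, 7), 16), Rational(1, 7)) = Add(Rational(-16, 7), Rational(1, 7)) = Rational(-15, 7))
Mul(Function('f')(31, Function('s')(0, 1)), Function('l')(2, -3)) = Mul(Rational(-15, 7), 2) = Rational(-30, 7)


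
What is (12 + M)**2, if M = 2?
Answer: 196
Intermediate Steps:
(12 + M)**2 = (12 + 2)**2 = 14**2 = 196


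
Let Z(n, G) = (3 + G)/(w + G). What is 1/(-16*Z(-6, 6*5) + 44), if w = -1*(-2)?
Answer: 2/55 ≈ 0.036364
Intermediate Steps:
w = 2
Z(n, G) = (3 + G)/(2 + G)
1/(-16*Z(-6, 6*5) + 44) = 1/(-16*(3 + 6*5)/(2 + 6*5) + 44) = 1/(-16*(3 + 30)/(2 + 30) + 44) = 1/(-16*33/32 + 44) = 1/(-33/2 + 44) = 1/(55/2) = 2/55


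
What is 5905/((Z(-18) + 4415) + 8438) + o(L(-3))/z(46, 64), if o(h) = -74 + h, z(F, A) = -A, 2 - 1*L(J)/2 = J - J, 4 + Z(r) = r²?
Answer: 650015/421536 ≈ 1.5420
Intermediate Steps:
Z(r) = -4 + r²
L(J) = 4 (L(J) = 4 - 2*(J - J) = 4 - 2*0 = 4 + 0 = 4)
5905/((Z(-18) + 4415) + 8438) + o(L(-3))/z(46, 64) = 5905/(((-4 + (-18)²) + 4415) + 8438) + (-74 + 4)/((-1*64)) = 5905/(((-4 + 324) + 4415) + 8438) - 70/(-64) = 5905/((320 + 4415) + 8438) - 70*(-1/64) = 5905/(4735 + 8438) + 35/32 = 5905/13173 + 35/32 = 650015/421536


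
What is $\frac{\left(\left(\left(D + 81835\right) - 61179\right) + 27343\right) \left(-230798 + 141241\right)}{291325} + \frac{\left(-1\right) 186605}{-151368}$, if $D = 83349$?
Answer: $- \frac{1780507528418023}{44097282600} \approx -40377.0$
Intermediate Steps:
$\frac{\left(\left(\left(D + 81835\right) - 61179\right) + 27343\right) \left(-230798 + 141241\right)}{291325} + \frac{\left(-1\right) 186605}{-151368} = \frac{\left(\left(\left(83349 + 81835\right) - 61179\right) + 27343\right) \left(-230798 + 141241\right)}{291325} + \frac{\left(-1\right) 186605}{-151368} = \left(\left(165184 - 61179\right) + 27343\right) \left(-89557\right) \frac{1}{291325} - - \frac{186605}{151368} = \left(104005 + 27343\right) \left(-89557\right) \frac{1}{291325} + \frac{186605}{151368} = 131348 \left(-89557\right) \frac{1}{291325} + \frac{186605}{151368} = \left(-11763132836\right) \frac{1}{291325} + \frac{186605}{151368} = - \frac{11763132836}{291325} + \frac{186605}{151368} = - \frac{1780507528418023}{44097282600}$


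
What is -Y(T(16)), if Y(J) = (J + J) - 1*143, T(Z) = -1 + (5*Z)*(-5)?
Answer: 945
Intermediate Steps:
T(Z) = -1 - 25*Z
Y(J) = -143 + 2*J (Y(J) = 2*J - 143 = -143 + 2*J)
-Y(T(16)) = -(-143 + 2*(-1 - 25*16)) = -(-143 + 2*(-1 - 400)) = -(-143 + 2*(-401)) = -(-143 - 802) = -1*(-945) = 945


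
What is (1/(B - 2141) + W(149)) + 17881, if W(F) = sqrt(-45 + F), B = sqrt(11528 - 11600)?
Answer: 81965661452/4583953 + 2*sqrt(26) - 6*I*sqrt(2)/4583953 ≈ 17891.0 - 1.8511e-6*I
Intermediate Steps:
B = 6*I*sqrt(2) (B = sqrt(-72) = 6*I*sqrt(2) ≈ 8.4853*I)
(1/(B - 2141) + W(149)) + 17881 = (1/(6*I*sqrt(2) - 2141) + sqrt(-45 + 149)) + 17881 = (1/(-2141 + 6*I*sqrt(2)) + sqrt(104)) + 17881 = (1/(-2141 + 6*I*sqrt(2)) + 2*sqrt(26)) + 17881 = 17881 + 1/(-2141 + 6*I*sqrt(2)) + 2*sqrt(26)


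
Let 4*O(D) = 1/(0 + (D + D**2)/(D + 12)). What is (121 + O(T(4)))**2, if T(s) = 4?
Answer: 367236/25 ≈ 14689.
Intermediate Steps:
O(D) = (12 + D)/(4*(D + D**2)) (O(D) = 1/(4*(0 + (D + D**2)/(D + 12))) = 1/(4*(0 + (D + D**2)/(12 + D))) = 1/(4*(((D + D**2)/(12 + D)))) = ((12 + D)/(D + D**2))/4 = (12 + D)/(4*(D + D**2)))
(121 + O(T(4)))**2 = (121 + (1/4)*(12 + 4)/(4*(1 + 4)))**2 = (121 + (1/4)*(1/4)*16/5)**2 = (121 + (1/4)*(1/4)*(1/5)*16)**2 = (121 + 1/5)**2 = (606/5)**2 = 367236/25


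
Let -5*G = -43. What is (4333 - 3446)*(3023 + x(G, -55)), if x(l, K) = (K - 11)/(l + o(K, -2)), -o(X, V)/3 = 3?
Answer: 2827756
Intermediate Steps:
G = 43/5 (G = -⅕*(-43) = 43/5 ≈ 8.6000)
o(X, V) = -9 (o(X, V) = -3*3 = -9)
x(l, K) = (-11 + K)/(-9 + l) (x(l, K) = (K - 11)/(l - 9) = (-11 + K)/(-9 + l))
(4333 - 3446)*(3023 + x(G, -55)) = (4333 - 3446)*(3023 + (-11 - 55)/(-9 + 43/5)) = 887*(3023 - 66/(-⅖)) = 887*(3023 - 5/2*(-66)) = 887*(3023 + 165) = 887*3188 = 2827756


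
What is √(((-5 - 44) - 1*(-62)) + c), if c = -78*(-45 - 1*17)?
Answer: √4849 ≈ 69.635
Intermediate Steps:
c = 4836 (c = -78*(-45 - 17) = -78*(-62) = 4836)
√(((-5 - 44) - 1*(-62)) + c) = √(((-5 - 44) - 1*(-62)) + 4836) = √((-49 + 62) + 4836) = √(13 + 4836) = √4849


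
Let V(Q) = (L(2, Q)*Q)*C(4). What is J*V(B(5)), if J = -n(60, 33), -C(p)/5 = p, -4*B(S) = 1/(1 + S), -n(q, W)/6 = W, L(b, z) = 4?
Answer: 660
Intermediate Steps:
n(q, W) = -6*W
B(S) = -1/(4*(1 + S))
C(p) = -5*p
V(Q) = -80*Q (V(Q) = (4*Q)*(-5*4) = (4*Q)*(-20) = -80*Q)
J = 198 (J = -(-6)*33 = -1*(-198) = 198)
J*V(B(5)) = 198*(-(-80)/(4 + 4*5)) = 198*(-(-80)/(4 + 20)) = 198*(-(-80)/24) = 198*(-80*(-1/24)) = 198*(10/3) = 660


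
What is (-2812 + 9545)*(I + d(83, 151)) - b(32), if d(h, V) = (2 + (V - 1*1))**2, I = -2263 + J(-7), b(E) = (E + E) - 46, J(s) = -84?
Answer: 139756863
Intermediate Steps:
b(E) = -46 + 2*E (b(E) = 2*E - 46 = -46 + 2*E)
I = -2347 (I = -2263 - 84 = -2347)
d(h, V) = (1 + V)**2 (d(h, V) = (2 + (V - 1))**2 = (2 + (-1 + V))**2 = (1 + V)**2)
(-2812 + 9545)*(I + d(83, 151)) - b(32) = (-2812 + 9545)*(-2347 + (1 + 151)**2) - (-46 + 2*32) = 6733*(-2347 + 152**2) - (-46 + 64) = 6733*(-2347 + 23104) - 1*18 = 6733*20757 - 18 = 139756881 - 18 = 139756863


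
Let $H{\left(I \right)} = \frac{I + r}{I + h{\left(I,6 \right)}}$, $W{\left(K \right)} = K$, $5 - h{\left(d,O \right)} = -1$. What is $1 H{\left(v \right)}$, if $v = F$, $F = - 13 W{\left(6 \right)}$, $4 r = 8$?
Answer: $\frac{19}{18} \approx 1.0556$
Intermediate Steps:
$h{\left(d,O \right)} = 6$ ($h{\left(d,O \right)} = 5 - -1 = 5 + 1 = 6$)
$r = 2$ ($r = \frac{1}{4} \cdot 8 = 2$)
$F = -78$ ($F = \left(-13\right) 6 = -78$)
$v = -78$
$H{\left(I \right)} = \frac{2 + I}{6 + I}$ ($H{\left(I \right)} = \frac{I + 2}{I + 6} = \frac{2 + I}{6 + I}$)
$1 H{\left(v \right)} = 1 \frac{2 - 78}{6 - 78} = 1 \frac{1}{-72} \left(-76\right) = 1 \left(\left(- \frac{1}{72}\right) \left(-76\right)\right) = 1 \cdot \frac{19}{18} = \frac{19}{18}$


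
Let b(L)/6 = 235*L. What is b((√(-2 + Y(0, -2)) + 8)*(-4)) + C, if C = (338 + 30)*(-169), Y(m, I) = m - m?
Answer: -107312 - 5640*I*√2 ≈ -1.0731e+5 - 7976.2*I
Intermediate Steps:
Y(m, I) = 0
b(L) = 1410*L (b(L) = 6*(235*L) = 1410*L)
C = -62192 (C = 368*(-169) = -62192)
b((√(-2 + Y(0, -2)) + 8)*(-4)) + C = 1410*((√(-2 + 0) + 8)*(-4)) - 62192 = 1410*((√(-2) + 8)*(-4)) - 62192 = 1410*((I*√2 + 8)*(-4)) - 62192 = 1410*((8 + I*√2)*(-4)) - 62192 = 1410*(-32 - 4*I*√2) - 62192 = (-45120 - 5640*I*√2) - 62192 = -107312 - 5640*I*√2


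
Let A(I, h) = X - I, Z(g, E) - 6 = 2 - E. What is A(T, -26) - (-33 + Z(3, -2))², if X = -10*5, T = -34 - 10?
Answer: -535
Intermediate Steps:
Z(g, E) = 8 - E (Z(g, E) = 6 + (2 - E) = 8 - E)
T = -44
X = -50
A(I, h) = -50 - I
A(T, -26) - (-33 + Z(3, -2))² = (-50 - 1*(-44)) - (-33 + (8 - 1*(-2)))² = (-50 + 44) - (-33 + (8 + 2))² = -6 - (-33 + 10)² = -6 - 1*(-23)² = -6 - 1*529 = -6 - 529 = -535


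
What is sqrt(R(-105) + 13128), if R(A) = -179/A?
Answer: sqrt(144754995)/105 ≈ 114.58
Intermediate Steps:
sqrt(R(-105) + 13128) = sqrt(-179/(-105) + 13128) = sqrt(-179*(-1/105) + 13128) = sqrt(179/105 + 13128) = sqrt(1378619/105) = sqrt(144754995)/105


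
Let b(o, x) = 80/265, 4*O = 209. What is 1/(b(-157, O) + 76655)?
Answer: 53/4062731 ≈ 1.3045e-5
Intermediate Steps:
O = 209/4 (O = (1/4)*209 = 209/4 ≈ 52.250)
b(o, x) = 16/53 (b(o, x) = 80*(1/265) = 16/53)
1/(b(-157, O) + 76655) = 1/(16/53 + 76655) = 1/(4062731/53) = 53/4062731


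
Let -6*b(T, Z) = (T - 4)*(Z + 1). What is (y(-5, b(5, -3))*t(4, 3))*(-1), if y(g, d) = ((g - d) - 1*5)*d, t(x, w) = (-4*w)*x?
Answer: -496/3 ≈ -165.33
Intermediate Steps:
b(T, Z) = -(1 + Z)*(-4 + T)/6 (b(T, Z) = -(T - 4)*(Z + 1)/6 = -(-4 + T)*(1 + Z)/6 = -(1 + Z)*(-4 + T)/6)
t(x, w) = -4*w*x
y(g, d) = d*(-5 + g - d) (y(g, d) = ((g - d) - 5)*d = (-5 + g - d)*d = d*(-5 + g - d))
(y(-5, b(5, -3))*t(4, 3))*(-1) = (((⅔ - ⅙*5 + (⅔)*(-3) - ⅙*5*(-3))*(-5 - 5 - (⅔ - ⅙*5 + (⅔)*(-3) - ⅙*5*(-3))))*(-4*3*4))*(-1) = (((⅔ - ⅚ - 2 + 5/2)*(-5 - 5 - (⅔ - ⅚ - 2 + 5/2)))*(-48))*(-1) = (((-5 - 5 - 1*⅓)/3)*(-48))*(-1) = (((-5 - 5 - ⅓)/3)*(-48))*(-1) = (((⅓)*(-31/3))*(-48))*(-1) = -31/9*(-48)*(-1) = (496/3)*(-1) = -496/3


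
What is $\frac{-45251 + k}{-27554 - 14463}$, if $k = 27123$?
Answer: $\frac{18128}{42017} \approx 0.43144$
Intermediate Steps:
$\frac{-45251 + k}{-27554 - 14463} = \frac{-45251 + 27123}{-27554 - 14463} = - \frac{18128}{-42017} = \left(-18128\right) \left(- \frac{1}{42017}\right) = \frac{18128}{42017}$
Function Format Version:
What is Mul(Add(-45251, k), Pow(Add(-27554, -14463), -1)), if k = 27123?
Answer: Rational(18128, 42017) ≈ 0.43144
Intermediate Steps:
Mul(Add(-45251, k), Pow(Add(-27554, -14463), -1)) = Mul(Add(-45251, 27123), Pow(Add(-27554, -14463), -1)) = Mul(-18128, Pow(-42017, -1)) = Mul(-18128, Rational(-1, 42017)) = Rational(18128, 42017)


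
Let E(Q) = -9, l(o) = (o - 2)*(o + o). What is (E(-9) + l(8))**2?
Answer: 7569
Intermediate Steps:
l(o) = 2*o*(-2 + o) (l(o) = (-2 + o)*(2*o) = 2*o*(-2 + o))
(E(-9) + l(8))**2 = (-9 + 2*8*(-2 + 8))**2 = (-9 + 2*8*6)**2 = (-9 + 96)**2 = 87**2 = 7569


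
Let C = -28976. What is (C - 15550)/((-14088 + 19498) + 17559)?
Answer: -44526/22969 ≈ -1.9385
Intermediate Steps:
(C - 15550)/((-14088 + 19498) + 17559) = (-28976 - 15550)/((-14088 + 19498) + 17559) = -44526/(5410 + 17559) = -44526/22969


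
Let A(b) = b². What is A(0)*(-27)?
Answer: 0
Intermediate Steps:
A(0)*(-27) = 0²*(-27) = 0*(-27) = 0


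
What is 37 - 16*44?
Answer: -667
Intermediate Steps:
37 - 16*44 = 37 - 704 = -667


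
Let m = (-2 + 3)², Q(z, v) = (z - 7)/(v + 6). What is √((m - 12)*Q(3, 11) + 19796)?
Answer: 8*√89403/17 ≈ 140.71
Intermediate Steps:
Q(z, v) = (-7 + z)/(6 + v)
m = 1 (m = 1² = 1)
√((m - 12)*Q(3, 11) + 19796) = √((1 - 12)*((-7 + 3)/(6 + 11)) + 19796) = √(-11*(-4)/17 + 19796) = √(-11*(-4/17) + 19796) = √(44/17 + 19796) = √(336576/17) = 8*√89403/17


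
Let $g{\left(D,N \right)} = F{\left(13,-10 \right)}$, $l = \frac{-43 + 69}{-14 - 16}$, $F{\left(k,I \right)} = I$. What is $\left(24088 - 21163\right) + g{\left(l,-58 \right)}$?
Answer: $2915$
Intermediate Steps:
$l = - \frac{13}{15}$ ($l = \frac{26}{-30} = 26 \left(- \frac{1}{30}\right) = - \frac{13}{15} \approx -0.86667$)
$g{\left(D,N \right)} = -10$
$\left(24088 - 21163\right) + g{\left(l,-58 \right)} = \left(24088 - 21163\right) - 10 = 2925 - 10 = 2915$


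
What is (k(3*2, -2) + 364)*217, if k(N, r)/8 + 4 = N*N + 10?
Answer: 151900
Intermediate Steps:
k(N, r) = 48 + 8*N² (k(N, r) = -32 + 8*(N*N + 10) = -32 + 8*(N² + 10) = -32 + 8*(10 + N²) = -32 + (80 + 8*N²) = 48 + 8*N²)
(k(3*2, -2) + 364)*217 = ((48 + 8*(3*2)²) + 364)*217 = ((48 + 8*6²) + 364)*217 = ((48 + 8*36) + 364)*217 = ((48 + 288) + 364)*217 = (336 + 364)*217 = 700*217 = 151900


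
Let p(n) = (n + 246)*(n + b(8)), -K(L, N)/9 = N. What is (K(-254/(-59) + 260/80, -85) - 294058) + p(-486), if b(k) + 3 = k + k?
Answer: -179773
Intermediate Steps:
b(k) = -3 + 2*k (b(k) = -3 + (k + k) = -3 + 2*k)
K(L, N) = -9*N
p(n) = (13 + n)*(246 + n) (p(n) = (n + 246)*(n + (-3 + 2*8)) = (246 + n)*(n + (-3 + 16)) = (246 + n)*(n + 13) = (246 + n)*(13 + n) = (13 + n)*(246 + n))
(K(-254/(-59) + 260/80, -85) - 294058) + p(-486) = (-9*(-85) - 294058) + (3198 + (-486)**2 + 259*(-486)) = (765 - 294058) + (3198 + 236196 - 125874) = -293293 + 113520 = -179773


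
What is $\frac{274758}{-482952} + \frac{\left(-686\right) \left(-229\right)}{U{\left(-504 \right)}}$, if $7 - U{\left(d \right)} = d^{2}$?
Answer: $- \frac{3468092055}{2920813204} \approx -1.1874$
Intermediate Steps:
$U{\left(d \right)} = 7 - d^{2}$
$\frac{274758}{-482952} + \frac{\left(-686\right) \left(-229\right)}{U{\left(-504 \right)}} = \frac{274758}{-482952} + \frac{\left(-686\right) \left(-229\right)}{7 - \left(-504\right)^{2}} = 274758 \left(- \frac{1}{482952}\right) + \frac{157094}{7 - 254016} = - \frac{45793}{80492} + \frac{157094}{7 - 254016} = - \frac{45793}{80492} + \frac{157094}{-254009} = - \frac{45793}{80492} + 157094 \left(- \frac{1}{254009}\right) = - \frac{45793}{80492} - \frac{22442}{36287} = - \frac{3468092055}{2920813204}$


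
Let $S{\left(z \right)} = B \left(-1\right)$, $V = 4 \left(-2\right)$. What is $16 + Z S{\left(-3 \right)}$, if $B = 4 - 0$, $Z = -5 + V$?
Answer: $68$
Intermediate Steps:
$V = -8$
$Z = -13$ ($Z = -5 - 8 = -13$)
$B = 4$ ($B = 4 + 0 = 4$)
$S{\left(z \right)} = -4$ ($S{\left(z \right)} = 4 \left(-1\right) = -4$)
$16 + Z S{\left(-3 \right)} = 16 - -52 = 16 + 52 = 68$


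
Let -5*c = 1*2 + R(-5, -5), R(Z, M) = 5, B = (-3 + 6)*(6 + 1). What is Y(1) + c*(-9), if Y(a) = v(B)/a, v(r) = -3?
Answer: 48/5 ≈ 9.6000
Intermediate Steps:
B = 21 (B = 3*7 = 21)
Y(a) = -3/a
c = -7/5 (c = -(1*2 + 5)/5 = -(2 + 5)/5 = -1/5*7 = -7/5 ≈ -1.4000)
Y(1) + c*(-9) = -3/1 - 7/5*(-9) = -3*1 + 63/5 = -3 + 63/5 = 48/5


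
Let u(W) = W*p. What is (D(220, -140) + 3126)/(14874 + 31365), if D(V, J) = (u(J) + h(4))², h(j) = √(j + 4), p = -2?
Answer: 27178/15413 + 1120*√2/46239 ≈ 1.7976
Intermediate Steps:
u(W) = -2*W (u(W) = W*(-2) = -2*W)
h(j) = √(4 + j)
D(V, J) = (-2*J + 2*√2)² (D(V, J) = (-2*J + √(4 + 4))² = (-2*J + √8)² = (-2*J + 2*√2)²)
(D(220, -140) + 3126)/(14874 + 31365) = (4*(√2 - 1*(-140))² + 3126)/(14874 + 31365) = (4*(√2 + 140)² + 3126)/46239 = (4*(140 + √2)² + 3126)*(1/46239) = (3126 + 4*(140 + √2)²)*(1/46239) = 1042/15413 + 4*(140 + √2)²/46239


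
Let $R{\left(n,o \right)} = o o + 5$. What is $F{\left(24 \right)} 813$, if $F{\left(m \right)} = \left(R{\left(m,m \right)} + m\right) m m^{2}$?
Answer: $6799541760$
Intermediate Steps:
$R{\left(n,o \right)} = 5 + o^{2}$ ($R{\left(n,o \right)} = o^{2} + 5 = 5 + o^{2}$)
$F{\left(m \right)} = m^{3} \left(5 + m + m^{2}\right)$ ($F{\left(m \right)} = \left(\left(5 + m^{2}\right) + m\right) m m^{2} = \left(5 + m + m^{2}\right) m m^{2} = m \left(5 + m + m^{2}\right) m^{2} = m^{3} \left(5 + m + m^{2}\right)$)
$F{\left(24 \right)} 813 = 24^{3} \left(5 + 24 + 24^{2}\right) 813 = 13824 \left(5 + 24 + 576\right) 813 = 13824 \cdot 605 \cdot 813 = 8363520 \cdot 813 = 6799541760$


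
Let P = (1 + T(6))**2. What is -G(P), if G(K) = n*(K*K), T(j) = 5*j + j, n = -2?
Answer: 3748322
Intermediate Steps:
T(j) = 6*j
P = 1369 (P = (1 + 6*6)**2 = (1 + 36)**2 = 37**2 = 1369)
G(K) = -2*K**2 (G(K) = -2*K*K = -2*K**2)
-G(P) = -(-2)*1369**2 = -(-2)*1874161 = -1*(-3748322) = 3748322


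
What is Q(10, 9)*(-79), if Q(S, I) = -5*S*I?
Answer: 35550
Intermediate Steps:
Q(S, I) = -5*I*S
Q(10, 9)*(-79) = -5*9*10*(-79) = -450*(-79) = 35550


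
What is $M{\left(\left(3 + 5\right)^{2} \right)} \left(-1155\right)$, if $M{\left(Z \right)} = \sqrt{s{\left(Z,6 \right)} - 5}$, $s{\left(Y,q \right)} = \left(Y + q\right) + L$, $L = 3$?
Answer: $- 2310 \sqrt{17} \approx -9524.4$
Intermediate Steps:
$s{\left(Y,q \right)} = 3 + Y + q$ ($s{\left(Y,q \right)} = \left(Y + q\right) + 3 = 3 + Y + q$)
$M{\left(Z \right)} = \sqrt{4 + Z}$ ($M{\left(Z \right)} = \sqrt{\left(3 + Z + 6\right) - 5} = \sqrt{\left(9 + Z\right) - 5} = \sqrt{4 + Z}$)
$M{\left(\left(3 + 5\right)^{2} \right)} \left(-1155\right) = \sqrt{4 + \left(3 + 5\right)^{2}} \left(-1155\right) = \sqrt{4 + 8^{2}} \left(-1155\right) = \sqrt{4 + 64} \left(-1155\right) = \sqrt{68} \left(-1155\right) = 2 \sqrt{17} \left(-1155\right) = - 2310 \sqrt{17}$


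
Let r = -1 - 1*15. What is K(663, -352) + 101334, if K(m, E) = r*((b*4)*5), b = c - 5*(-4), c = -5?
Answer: 96534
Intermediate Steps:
r = -16 (r = -1 - 15 = -16)
b = 15 (b = -5 - 5*(-4) = -5 + 20 = 15)
K(m, E) = -4800 (K(m, E) = -16*15*4*5 = -960*5 = -16*300 = -4800)
K(663, -352) + 101334 = -4800 + 101334 = 96534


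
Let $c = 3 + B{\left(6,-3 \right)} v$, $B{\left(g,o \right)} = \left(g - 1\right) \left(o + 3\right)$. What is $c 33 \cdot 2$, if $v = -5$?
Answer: $198$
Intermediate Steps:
$B{\left(g,o \right)} = \left(-1 + g\right) \left(3 + o\right)$
$c = 3$ ($c = 3 + \left(-3 - -3 + 3 \cdot 6 + 6 \left(-3\right)\right) \left(-5\right) = 3 + \left(-3 + 3 + 18 - 18\right) \left(-5\right) = 3 + 0 \left(-5\right) = 3 + 0 = 3$)
$c 33 \cdot 2 = 3 \cdot 33 \cdot 2 = 99 \cdot 2 = 198$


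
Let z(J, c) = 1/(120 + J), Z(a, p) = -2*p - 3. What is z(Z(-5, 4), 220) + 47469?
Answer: 5174122/109 ≈ 47469.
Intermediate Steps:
Z(a, p) = -3 - 2*p
z(Z(-5, 4), 220) + 47469 = 1/(120 + (-3 - 2*4)) + 47469 = 1/(120 + (-3 - 8)) + 47469 = 1/(120 - 11) + 47469 = 1/109 + 47469 = 5174122/109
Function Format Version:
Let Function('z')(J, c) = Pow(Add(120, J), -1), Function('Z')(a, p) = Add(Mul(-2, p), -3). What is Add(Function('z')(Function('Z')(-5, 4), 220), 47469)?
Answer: Rational(5174122, 109) ≈ 47469.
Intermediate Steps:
Function('Z')(a, p) = Add(-3, Mul(-2, p))
Add(Function('z')(Function('Z')(-5, 4), 220), 47469) = Add(Pow(Add(120, Add(-3, Mul(-2, 4))), -1), 47469) = Add(Pow(Add(120, Add(-3, -8)), -1), 47469) = Add(Pow(Add(120, -11), -1), 47469) = Add(Pow(109, -1), 47469) = Add(Rational(1, 109), 47469) = Rational(5174122, 109)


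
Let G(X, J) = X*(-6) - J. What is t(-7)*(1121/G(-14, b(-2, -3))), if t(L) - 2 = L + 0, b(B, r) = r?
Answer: -5605/87 ≈ -64.425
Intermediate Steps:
G(X, J) = -J - 6*X (G(X, J) = -6*X - J = -J - 6*X)
t(L) = 2 + L (t(L) = 2 + (L + 0) = 2 + L)
t(-7)*(1121/G(-14, b(-2, -3))) = (2 - 7)*(1121/(-1*(-3) - 6*(-14))) = -5605/(3 + 84) = -5605/87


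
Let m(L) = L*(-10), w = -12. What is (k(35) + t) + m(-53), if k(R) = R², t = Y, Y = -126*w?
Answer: 3267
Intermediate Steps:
m(L) = -10*L
Y = 1512 (Y = -126*(-12) = 1512)
t = 1512
(k(35) + t) + m(-53) = (35² + 1512) - 10*(-53) = (1225 + 1512) + 530 = 2737 + 530 = 3267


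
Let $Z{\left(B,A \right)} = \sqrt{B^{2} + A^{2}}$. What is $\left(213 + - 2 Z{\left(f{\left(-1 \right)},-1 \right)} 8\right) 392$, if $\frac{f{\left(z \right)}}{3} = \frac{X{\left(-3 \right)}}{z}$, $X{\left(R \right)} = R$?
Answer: $83496 - 6272 \sqrt{82} \approx 26701.0$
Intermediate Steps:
$f{\left(z \right)} = - \frac{9}{z}$ ($f{\left(z \right)} = 3 \left(- \frac{3}{z}\right) = - \frac{9}{z}$)
$Z{\left(B,A \right)} = \sqrt{A^{2} + B^{2}}$
$\left(213 + - 2 Z{\left(f{\left(-1 \right)},-1 \right)} 8\right) 392 = \left(213 + - 2 \sqrt{\left(-1\right)^{2} + \left(- \frac{9}{-1}\right)^{2}} \cdot 8\right) 392 = \left(213 + - 2 \sqrt{1 + \left(\left(-9\right) \left(-1\right)\right)^{2}} \cdot 8\right) 392 = \left(213 + - 2 \sqrt{1 + 9^{2}} \cdot 8\right) 392 = \left(213 + - 2 \sqrt{1 + 81} \cdot 8\right) 392 = \left(213 + - 2 \sqrt{82} \cdot 8\right) 392 = \left(213 - 16 \sqrt{82}\right) 392 = 83496 - 6272 \sqrt{82}$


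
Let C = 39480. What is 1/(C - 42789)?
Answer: -1/3309 ≈ -0.00030221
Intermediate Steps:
1/(C - 42789) = 1/(39480 - 42789) = 1/(-3309) = -1/3309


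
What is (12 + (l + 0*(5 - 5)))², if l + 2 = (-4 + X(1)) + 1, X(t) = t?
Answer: 64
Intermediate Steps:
l = -4 (l = -2 + ((-4 + 1) + 1) = -2 + (-3 + 1) = -2 - 2 = -4)
(12 + (l + 0*(5 - 5)))² = (12 + (-4 + 0*(5 - 5)))² = (12 + (-4 + 0*0))² = (12 + (-4 + 0))² = (12 - 4)² = 8² = 64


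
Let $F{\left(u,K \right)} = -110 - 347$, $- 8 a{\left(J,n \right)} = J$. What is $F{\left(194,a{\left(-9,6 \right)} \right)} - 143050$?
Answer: $-143507$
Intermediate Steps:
$a{\left(J,n \right)} = - \frac{J}{8}$
$F{\left(u,K \right)} = -457$ ($F{\left(u,K \right)} = -110 - 347 = -457$)
$F{\left(194,a{\left(-9,6 \right)} \right)} - 143050 = -457 - 143050 = -143507$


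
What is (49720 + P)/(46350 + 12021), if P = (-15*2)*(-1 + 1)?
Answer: 49720/58371 ≈ 0.85179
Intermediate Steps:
P = 0 (P = -30*0 = 0)
(49720 + P)/(46350 + 12021) = (49720 + 0)/(46350 + 12021) = 49720/58371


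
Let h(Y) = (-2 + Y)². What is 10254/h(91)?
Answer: 10254/7921 ≈ 1.2945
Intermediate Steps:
10254/h(91) = 10254/((-2 + 91)²) = 10254/(89²) = 10254/7921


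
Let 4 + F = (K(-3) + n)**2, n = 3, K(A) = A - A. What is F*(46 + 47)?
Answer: 465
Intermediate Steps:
K(A) = 0
F = 5 (F = -4 + (0 + 3)**2 = -4 + 3**2 = -4 + 9 = 5)
F*(46 + 47) = 5*(46 + 47) = 5*93 = 465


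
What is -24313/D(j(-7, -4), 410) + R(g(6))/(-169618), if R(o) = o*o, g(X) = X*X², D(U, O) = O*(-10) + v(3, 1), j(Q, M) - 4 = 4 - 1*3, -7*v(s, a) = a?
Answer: 13764191591/2434103109 ≈ 5.6547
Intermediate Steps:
v(s, a) = -a/7
j(Q, M) = 5 (j(Q, M) = 4 + (4 - 1*3) = 4 + (4 - 3) = 4 + 1 = 5)
D(U, O) = -⅐ - 10*O (D(U, O) = O*(-10) - ⅐*1 = -10*O - ⅐ = -⅐ - 10*O)
g(X) = X³
R(o) = o²
-24313/D(j(-7, -4), 410) + R(g(6))/(-169618) = -24313/(-⅐ - 10*410) + (6³)²/(-169618) = -24313/(-⅐ - 4100) + 216²*(-1/169618) = -24313/(-28701/7) + 46656*(-1/169618) = -24313*(-7/28701) - 23328/84809 = 170191/28701 - 23328/84809 = 13764191591/2434103109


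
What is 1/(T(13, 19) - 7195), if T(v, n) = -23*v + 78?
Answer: -1/7416 ≈ -0.00013484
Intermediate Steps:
T(v, n) = 78 - 23*v
1/(T(13, 19) - 7195) = 1/((78 - 23*13) - 7195) = 1/((78 - 299) - 7195) = 1/(-221 - 7195) = 1/(-7416) = -1/7416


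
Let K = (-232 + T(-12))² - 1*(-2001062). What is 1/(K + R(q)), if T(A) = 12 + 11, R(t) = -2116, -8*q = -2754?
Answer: 1/2042627 ≈ 4.8957e-7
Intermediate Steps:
q = 1377/4 (q = -⅛*(-2754) = 1377/4 ≈ 344.25)
T(A) = 23
K = 2044743 (K = (-232 + 23)² - 1*(-2001062) = (-209)² + 2001062 = 43681 + 2001062 = 2044743)
1/(K + R(q)) = 1/(2044743 - 2116) = 1/2042627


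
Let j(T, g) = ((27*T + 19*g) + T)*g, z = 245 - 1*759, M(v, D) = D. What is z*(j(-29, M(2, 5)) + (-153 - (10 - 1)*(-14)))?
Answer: 1856568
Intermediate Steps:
z = -514 (z = 245 - 759 = -514)
j(T, g) = g*(19*g + 28*T) (j(T, g) = ((19*g + 27*T) + T)*g = (19*g + 28*T)*g = g*(19*g + 28*T))
z*(j(-29, M(2, 5)) + (-153 - (10 - 1)*(-14))) = -514*(5*(19*5 + 28*(-29)) + (-153 - (10 - 1)*(-14))) = -514*(5*(95 - 812) + (-153 - 9*(-14))) = -514*(5*(-717) + (-153 - 1*(-126))) = -514*(-3585 + (-153 + 126)) = -514*(-3585 - 27) = -514*(-3612) = 1856568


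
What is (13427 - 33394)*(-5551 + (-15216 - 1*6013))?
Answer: 534716260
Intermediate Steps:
(13427 - 33394)*(-5551 + (-15216 - 1*6013)) = -19967*(-5551 + (-15216 - 6013)) = -19967*(-5551 - 21229) = -19967*(-26780) = 534716260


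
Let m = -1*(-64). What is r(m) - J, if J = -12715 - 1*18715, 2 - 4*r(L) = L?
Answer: 62829/2 ≈ 31415.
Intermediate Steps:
m = 64
r(L) = 1/2 - L/4
J = -31430 (J = -12715 - 18715 = -31430)
r(m) - J = (1/2 - 1/4*64) - 1*(-31430) = (1/2 - 16) + 31430 = -31/2 + 31430 = 62829/2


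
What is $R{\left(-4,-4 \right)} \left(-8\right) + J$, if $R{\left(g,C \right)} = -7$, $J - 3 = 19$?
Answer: $78$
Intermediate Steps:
$J = 22$ ($J = 3 + 19 = 22$)
$R{\left(-4,-4 \right)} \left(-8\right) + J = \left(-7\right) \left(-8\right) + 22 = 56 + 22 = 78$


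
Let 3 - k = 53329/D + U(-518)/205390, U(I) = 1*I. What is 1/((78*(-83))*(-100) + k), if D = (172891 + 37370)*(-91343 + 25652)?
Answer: 1418449563270945/918308506193150363399 ≈ 1.5446e-6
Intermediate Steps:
U(I) = I
D = -13812255351 (D = 210261*(-65691) = -13812255351)
k = 4258931540570399/1418449563270945 (k = 3 - (53329/(-13812255351) - 518/205390) = 3 - (53329*(-1/13812255351) - 518*1/205390) = 3 - (-53329/13812255351 - 259/102695) = 3 - 1*(-3582850757564/1418449563270945) = 3 + 3582850757564/1418449563270945 = 4258931540570399/1418449563270945 ≈ 3.0025)
1/((78*(-83))*(-100) + k) = 1/((78*(-83))*(-100) + 4258931540570399/1418449563270945) = 1/(-6474*(-100) + 4258931540570399/1418449563270945) = 1/(647400 + 4258931540570399/1418449563270945) = 1/(918308506193150363399/1418449563270945) = 1418449563270945/918308506193150363399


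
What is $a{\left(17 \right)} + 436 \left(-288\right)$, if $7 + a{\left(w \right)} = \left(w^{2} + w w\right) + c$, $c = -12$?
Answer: $-125009$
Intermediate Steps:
$a{\left(w \right)} = -19 + 2 w^{2}$ ($a{\left(w \right)} = -7 - \left(12 - w^{2} - w w\right) = -7 + \left(\left(w^{2} + w^{2}\right) - 12\right) = -7 + \left(2 w^{2} - 12\right) = -7 + \left(-12 + 2 w^{2}\right) = -19 + 2 w^{2}$)
$a{\left(17 \right)} + 436 \left(-288\right) = \left(-19 + 2 \cdot 17^{2}\right) + 436 \left(-288\right) = \left(-19 + 2 \cdot 289\right) - 125568 = \left(-19 + 578\right) - 125568 = 559 - 125568 = -125009$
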